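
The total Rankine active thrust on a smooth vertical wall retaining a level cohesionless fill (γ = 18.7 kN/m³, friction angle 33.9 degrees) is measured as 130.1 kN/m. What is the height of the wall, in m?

7.00 m

K_a = 0.2839. P_a = ½ K_a γ H² ⇒ H = √(2P_a/(K_a γ)).
H = √(2×130.1/(0.2839×18.7)) = 7.001 m.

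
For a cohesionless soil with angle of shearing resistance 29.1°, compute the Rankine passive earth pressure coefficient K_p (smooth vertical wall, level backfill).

K_p = (1 + sin φ)/(1 − sin φ) = tan²(45° + 29.1°/2) = 2.894.

2.89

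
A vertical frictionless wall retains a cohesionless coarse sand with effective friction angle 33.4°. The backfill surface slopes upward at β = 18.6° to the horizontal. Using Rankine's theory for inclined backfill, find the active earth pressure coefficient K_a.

0.339

K_a = cos β · (cos β − √(cos²β − cos²φ)) / (cos β + √(cos²β − cos²φ)).
cos β = 0.9478, cos φ = 0.8348, √(cos²β − cos²φ) = 0.4487.
K_a = 0.9478 × (0.9478 − 0.4487)/(0.9478 + 0.4487) = 0.3388.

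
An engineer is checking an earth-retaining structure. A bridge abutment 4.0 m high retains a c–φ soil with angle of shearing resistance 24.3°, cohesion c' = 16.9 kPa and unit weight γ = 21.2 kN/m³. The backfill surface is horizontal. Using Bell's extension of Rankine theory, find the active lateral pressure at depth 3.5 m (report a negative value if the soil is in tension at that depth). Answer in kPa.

9.11 kPa

K_a = (1 − sin φ)/(1 + sin φ) = 0.4169.
σ_a = K_a γ z − 2c√K_a = 0.4169×21.2×3.5 − 2×16.9×0.6457 = 9.111 kPa.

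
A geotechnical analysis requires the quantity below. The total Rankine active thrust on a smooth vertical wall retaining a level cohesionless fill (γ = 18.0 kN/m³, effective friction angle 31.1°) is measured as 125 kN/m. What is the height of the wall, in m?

K_a = 0.3188. P_a = ½ K_a γ H² ⇒ H = √(2P_a/(K_a γ)).
H = √(2×125/(0.3188×18.0)) = 6.600 m.

6.60 m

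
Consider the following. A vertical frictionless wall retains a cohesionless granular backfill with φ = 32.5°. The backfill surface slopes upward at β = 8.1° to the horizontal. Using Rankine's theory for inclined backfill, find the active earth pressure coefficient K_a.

0.309

K_a = cos β · (cos β − √(cos²β − cos²φ)) / (cos β + √(cos²β − cos²φ)).
cos β = 0.9900, cos φ = 0.8434, √(cos²β − cos²φ) = 0.5185.
K_a = 0.9900 × (0.9900 − 0.5185)/(0.9900 + 0.5185) = 0.3095.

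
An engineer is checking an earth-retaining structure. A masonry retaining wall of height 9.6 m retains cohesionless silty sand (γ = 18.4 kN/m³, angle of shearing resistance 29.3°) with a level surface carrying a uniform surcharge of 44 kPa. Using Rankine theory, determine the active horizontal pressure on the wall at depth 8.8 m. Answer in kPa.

K_a = (1 − sin φ)/(1 + sin φ) = 0.3428.
σ_v = γz + q = 18.4 × 8.8 + 44 = 205.9 kPa.
σ_h = K_a σ_v = 0.3428 × 205.9 = 70.60 kPa.

70.6 kPa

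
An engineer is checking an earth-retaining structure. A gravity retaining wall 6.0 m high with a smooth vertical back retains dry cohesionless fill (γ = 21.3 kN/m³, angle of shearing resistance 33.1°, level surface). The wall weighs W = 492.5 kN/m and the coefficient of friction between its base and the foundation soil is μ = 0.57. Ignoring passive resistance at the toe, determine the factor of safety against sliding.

K_a = tan²(45° − 33.1°/2) = 0.2936.
P_a = ½K_aγH² = 0.5×0.2936×21.3×6.0² = 112.6 kN/m, acting at H/3 = 2.000 m above the base.
FS_sliding = μW / P_a = 0.57×492.5 / 112.6 = 2.494.

2.49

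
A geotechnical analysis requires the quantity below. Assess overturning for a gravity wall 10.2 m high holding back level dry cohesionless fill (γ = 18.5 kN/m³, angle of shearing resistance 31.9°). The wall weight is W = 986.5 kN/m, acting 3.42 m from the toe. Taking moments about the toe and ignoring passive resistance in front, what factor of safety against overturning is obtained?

3.34

K_a = tan²(45° − 31.9°/2) = 0.3085.
P_a = ½K_aγH² = 0.5×0.3085×18.5×10.2² = 296.9 kN/m, acting at H/3 = 3.400 m above the base.
Overturning moment M_o = P_a × H/3 = 296.9 × 3.400 = 1010.
Resisting moment M_r = W × 3.42 = 986.5 × 3.42 = 3374.
FS_overturning = M_r/M_o = 3374/1010 = 3.342.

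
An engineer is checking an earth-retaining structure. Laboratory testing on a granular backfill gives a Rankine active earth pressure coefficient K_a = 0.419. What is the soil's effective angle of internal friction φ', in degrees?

24.2°

K_a = tan²(45° − φ/2) ⇒ 45° − φ/2 = arctan(√0.419) = 32.92°.
φ = 2(45° − 32.92°) = 24.17°.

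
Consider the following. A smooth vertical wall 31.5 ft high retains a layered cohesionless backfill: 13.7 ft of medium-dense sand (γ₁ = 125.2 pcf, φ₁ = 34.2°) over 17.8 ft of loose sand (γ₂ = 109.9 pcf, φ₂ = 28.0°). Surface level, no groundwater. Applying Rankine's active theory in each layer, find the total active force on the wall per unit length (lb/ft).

K_a1 = tan²(45°−34.2°/2) = 0.2803; K_a2 = tan²(45°−28.0°/2) = 0.3610.
Layer 1: σ at base = K_a1 γ₁ h₁ = 480.9 psf; P₁ = ½×480.9×13.7 = 3294.
Layer 2: σ_v at top = γ₁h₁ = 1715; σ_h top = K_a2×1715 = 619.3; σ_h base = K_a2×(1715+109.9×17.8) = 1326.
P₂ = ½(619.3+1326)×17.8 = 17310. Total P_a = 3294+17310 = 20600 lb/ft.

20600 lb/ft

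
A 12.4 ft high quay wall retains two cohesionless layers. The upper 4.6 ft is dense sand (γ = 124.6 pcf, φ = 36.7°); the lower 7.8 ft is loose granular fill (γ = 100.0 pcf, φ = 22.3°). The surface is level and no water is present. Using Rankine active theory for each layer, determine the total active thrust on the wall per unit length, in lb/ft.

K_a1 = tan²(45°−36.7°/2) = 0.2519; K_a2 = tan²(45°−22.3°/2) = 0.4498.
Layer 1: σ at base = K_a1 γ₁ h₁ = 144.4 psf; P₁ = ½×144.4×4.6 = 332.0.
Layer 2: σ_v at top = γ₁h₁ = 573.2; σ_h top = K_a2×573.2 = 257.8; σ_h base = K_a2×(573.2+100.0×7.8) = 608.7.
P₂ = ½(257.8+608.7)×7.8 = 3380. Total P_a = 332.0+3380 = 3712 lb/ft.

3710 lb/ft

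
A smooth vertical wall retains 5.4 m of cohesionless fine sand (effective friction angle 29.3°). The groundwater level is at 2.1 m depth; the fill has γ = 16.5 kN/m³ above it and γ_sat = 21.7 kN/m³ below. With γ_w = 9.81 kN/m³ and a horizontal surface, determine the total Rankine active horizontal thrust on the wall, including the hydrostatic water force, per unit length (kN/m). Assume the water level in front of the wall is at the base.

K_a = tan²(45° − φ/2) = 0.3428.
γ' = 21.7 − 9.81 = 11.89 kN/m³. Depth below WT = 3.3 m.
σ'_h at WT = K_a γ d_w = 11.88 kPa; at base = 11.88 + K_a γ' × 3.3 = 25.33 kPa.
P₁ (0–2.1 m) = ½×11.88×2.1 = 12.47. P₂ (2.1–5.4 m) = ½(11.88+25.33)×3.3 = 61.40.
P_w = ½ γ_w h₂² = 0.5×9.81×3.3² = 53.42. Total = 12.47+61.40+53.42 = 127.3 kN/m.

127 kN/m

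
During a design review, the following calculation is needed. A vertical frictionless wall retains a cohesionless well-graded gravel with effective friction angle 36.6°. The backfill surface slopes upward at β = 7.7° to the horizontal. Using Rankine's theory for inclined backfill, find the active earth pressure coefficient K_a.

0.258

K_a = cos β · (cos β − √(cos²β − cos²φ)) / (cos β + √(cos²β − cos²φ)).
cos β = 0.9910, cos φ = 0.8028, √(cos²β − cos²φ) = 0.5810.
K_a = 0.9910 × (0.9910 − 0.5810)/(0.9910 + 0.5810) = 0.2585.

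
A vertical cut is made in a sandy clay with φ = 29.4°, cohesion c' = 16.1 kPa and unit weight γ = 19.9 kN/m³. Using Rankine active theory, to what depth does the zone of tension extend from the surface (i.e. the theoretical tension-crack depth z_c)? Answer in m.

2.77 m

K_a = tan²(45° − 29.4°/2) = 0.3415; √K_a = 0.5844.
The active pressure is zero where K_a γ z = 2c√K_a, so z_c = 2c/(γ√K_a) = 2×16.1/(19.9×0.5844) = 2.769 m.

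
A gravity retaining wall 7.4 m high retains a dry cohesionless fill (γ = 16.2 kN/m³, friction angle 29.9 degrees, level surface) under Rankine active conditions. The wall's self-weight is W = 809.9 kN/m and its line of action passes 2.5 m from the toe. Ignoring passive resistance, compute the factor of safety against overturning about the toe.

K_a = tan²(45° − 29.9°/2) = 0.3347.
P_a = ½K_aγH² = 0.5×0.3347×16.2×7.4² = 148.4 kN/m, acting at H/3 = 2.467 m above the base.
Overturning moment M_o = P_a × H/3 = 148.4 × 2.467 = 366.2.
Resisting moment M_r = W × 2.5 = 809.9 × 2.5 = 2025.
FS_overturning = M_r/M_o = 2025/366.2 = 5.529.

5.53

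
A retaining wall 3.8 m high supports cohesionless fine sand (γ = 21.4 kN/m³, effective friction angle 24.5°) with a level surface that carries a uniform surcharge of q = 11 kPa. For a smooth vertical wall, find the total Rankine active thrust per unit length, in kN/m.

81.2 kN/m

K_a = tan²(45° − φ/2) = 0.4137.
Soil triangle: ½ K_a γ H² = 0.5×0.4137×21.4×3.8² = 63.93 kN/m.
Surcharge rectangle: K_a q H = 0.4137×11×3.8 = 17.29 kN/m.
Total = 63.93 + 17.29 = 81.22 kN/m.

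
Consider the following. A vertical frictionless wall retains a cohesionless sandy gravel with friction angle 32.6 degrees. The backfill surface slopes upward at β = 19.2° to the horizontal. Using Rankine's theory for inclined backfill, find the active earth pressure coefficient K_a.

K_a = cos β · (cos β − √(cos²β − cos²φ)) / (cos β + √(cos²β − cos²φ)).
cos β = 0.9444, cos φ = 0.8425, √(cos²β − cos²φ) = 0.4268.
K_a = 0.9444 × (0.9444 − 0.4268)/(0.9444 + 0.4268) = 0.3565.

0.357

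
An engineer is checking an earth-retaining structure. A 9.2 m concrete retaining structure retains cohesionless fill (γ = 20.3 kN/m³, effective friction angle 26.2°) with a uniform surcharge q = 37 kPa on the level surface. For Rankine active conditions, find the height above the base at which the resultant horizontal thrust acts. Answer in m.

3.50 m

K_a = 0.3874.
Triangular part P₁ = ½K_aγH² = 332.8 at H/3 = 3.067 m; rectangular part P₂ = K_a q H = 131.9 at H/2 = 4.600 m.
ȳ = (P₁·3.067 + P₂·4.600)/(P₁+P₂) = 3.502 m.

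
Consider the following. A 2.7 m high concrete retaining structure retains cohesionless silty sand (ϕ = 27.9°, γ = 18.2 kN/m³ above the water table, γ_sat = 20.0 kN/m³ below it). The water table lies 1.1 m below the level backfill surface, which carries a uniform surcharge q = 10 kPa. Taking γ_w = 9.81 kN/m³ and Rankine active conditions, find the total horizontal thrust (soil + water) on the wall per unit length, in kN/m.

42.7 kN/m

K_a = tan²(45° − φ/2) = 0.3625.
γ' = 20.0 − 9.81 = 10.19 kN/m³. h₂ = H − d_w = 1.6 m.
σ'_h: at surface K_a·q = 3.625; at WT K_a(q+γd_w) = 10.88; at base K_a(q+γd_w+γ'h₂) = 16.79 kPa.
P₁ = ½(3.625+10.88)×1.1 = 7.978; P₂ = ½(10.88+16.79)×1.6 = 22.14; P_w = ½γ_w h₂² = 12.56.
Total = 7.978+22.14+12.56 = 42.67 kN/m.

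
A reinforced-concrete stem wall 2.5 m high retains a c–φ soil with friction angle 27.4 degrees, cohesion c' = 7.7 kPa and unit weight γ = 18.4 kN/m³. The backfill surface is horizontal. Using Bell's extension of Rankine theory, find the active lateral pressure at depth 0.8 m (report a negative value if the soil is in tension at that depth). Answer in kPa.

-3.92 kPa

K_a = (1 − sin φ)/(1 + sin φ) = 0.3697.
σ_a = K_a γ z − 2c√K_a = 0.3697×18.4×0.8 − 2×7.7×0.6080 = -3.922 kPa.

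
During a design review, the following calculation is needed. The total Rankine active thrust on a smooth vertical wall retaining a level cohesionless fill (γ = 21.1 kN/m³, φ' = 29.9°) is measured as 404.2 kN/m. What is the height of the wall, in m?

K_a = 0.3347. P_a = ½ K_a γ H² ⇒ H = √(2P_a/(K_a γ)).
H = √(2×404.2/(0.3347×21.1)) = 10.70 m.

10.7 m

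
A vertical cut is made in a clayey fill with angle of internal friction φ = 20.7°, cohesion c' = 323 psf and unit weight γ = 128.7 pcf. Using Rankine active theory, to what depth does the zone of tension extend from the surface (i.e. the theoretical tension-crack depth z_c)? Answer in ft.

7.26 ft

K_a = tan²(45° − 20.7°/2) = 0.4777; √K_a = 0.6911.
The active pressure is zero where K_a γ z = 2c√K_a, so z_c = 2c/(γ√K_a) = 2×323/(128.7×0.6911) = 7.263 ft.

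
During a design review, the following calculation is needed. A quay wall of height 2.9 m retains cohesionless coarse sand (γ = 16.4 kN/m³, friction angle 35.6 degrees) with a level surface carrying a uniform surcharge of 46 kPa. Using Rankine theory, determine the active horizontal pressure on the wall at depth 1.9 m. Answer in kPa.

20.4 kPa

K_a = (1 − sin φ)/(1 + sin φ) = 0.2641.
σ_v = γz + q = 16.4 × 1.9 + 46 = 77.16 kPa.
σ_h = K_a σ_v = 0.2641 × 77.16 = 20.38 kPa.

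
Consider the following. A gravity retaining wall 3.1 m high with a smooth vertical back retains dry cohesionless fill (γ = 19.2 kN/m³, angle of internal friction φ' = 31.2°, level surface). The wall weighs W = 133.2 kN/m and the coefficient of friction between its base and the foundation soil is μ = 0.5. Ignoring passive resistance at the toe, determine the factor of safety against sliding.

K_a = tan²(45° − 31.2°/2) = 0.3175.
P_a = ½K_aγH² = 0.5×0.3175×19.2×3.1² = 29.29 kN/m, acting at H/3 = 1.033 m above the base.
FS_sliding = μW / P_a = 0.5×133.2 / 29.29 = 2.274.

2.27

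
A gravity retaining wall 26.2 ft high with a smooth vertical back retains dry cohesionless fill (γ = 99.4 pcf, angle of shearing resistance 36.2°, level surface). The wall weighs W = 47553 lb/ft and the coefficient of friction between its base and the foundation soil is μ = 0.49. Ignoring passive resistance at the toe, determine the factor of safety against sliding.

2.65

K_a = tan²(45° − 36.2°/2) = 0.2574.
P_a = ½K_aγH² = 0.5×0.2574×99.4×26.2² = 8781 lb/ft, acting at H/3 = 8.733 ft above the base.
FS_sliding = μW / P_a = 0.49×47553 / 8781 = 2.654.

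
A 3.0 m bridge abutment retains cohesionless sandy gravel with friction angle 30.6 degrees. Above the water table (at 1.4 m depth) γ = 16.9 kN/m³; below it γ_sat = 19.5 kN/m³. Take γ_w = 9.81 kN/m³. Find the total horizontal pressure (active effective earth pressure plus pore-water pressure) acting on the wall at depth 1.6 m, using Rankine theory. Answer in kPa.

10.3 kPa

K_a = (1 − sin φ)/(1 + sin φ) = 0.3253.
γ' = 19.5 − 9.81 = 9.690 kN/m³.
Effective vertical stress at 1.6 m: σ'_v = 16.9×1.4 + 9.690×0.200 = 25.60 kPa.
σ'_h = K_a σ'_v = 0.3253 × 25.60 = 8.328 kPa; u = γ_w × 0.200 = 1.962 kPa.
Total σ_h = 8.328 + 1.962 = 10.29 kPa.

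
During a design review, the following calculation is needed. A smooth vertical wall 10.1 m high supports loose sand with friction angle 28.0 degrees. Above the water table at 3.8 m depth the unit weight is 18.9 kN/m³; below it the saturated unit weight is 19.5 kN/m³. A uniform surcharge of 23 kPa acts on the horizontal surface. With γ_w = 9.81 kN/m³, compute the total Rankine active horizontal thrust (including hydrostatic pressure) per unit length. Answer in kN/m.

561 kN/m

K_a = tan²(45° − φ/2) = 0.3610.
γ' = 19.5 − 9.81 = 9.690 kN/m³. h₂ = H − d_w = 6.3 m.
σ'_h: at surface K_a·q = 8.304; at WT K_a(q+γd_w) = 34.23; at base K_a(q+γd_w+γ'h₂) = 56.27 kPa.
P₁ = ½(8.304+34.23)×3.8 = 80.82; P₂ = ½(34.23+56.27)×6.3 = 285.1; P_w = ½γ_w h₂² = 194.7.
Total = 80.82+285.1+194.7 = 560.6 kN/m.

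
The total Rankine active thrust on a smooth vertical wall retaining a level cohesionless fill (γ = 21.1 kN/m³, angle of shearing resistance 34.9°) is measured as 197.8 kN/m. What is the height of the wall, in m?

8.30 m

K_a = 0.2721. P_a = ½ K_a γ H² ⇒ H = √(2P_a/(K_a γ)).
H = √(2×197.8/(0.2721×21.1)) = 8.300 m.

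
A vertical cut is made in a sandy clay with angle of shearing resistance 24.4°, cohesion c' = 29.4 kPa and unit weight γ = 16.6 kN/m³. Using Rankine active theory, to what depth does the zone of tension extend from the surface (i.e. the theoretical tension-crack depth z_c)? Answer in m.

K_a = tan²(45° − 24.4°/2) = 0.4153; √K_a = 0.6445.
The active pressure is zero where K_a γ z = 2c√K_a, so z_c = 2c/(γ√K_a) = 2×29.4/(16.6×0.6445) = 5.496 m.

5.50 m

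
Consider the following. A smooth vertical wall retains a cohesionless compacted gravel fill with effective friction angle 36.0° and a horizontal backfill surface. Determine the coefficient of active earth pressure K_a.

0.260

K_a = tan²(45° − φ/2) = tan²(27.00°) = 0.2596.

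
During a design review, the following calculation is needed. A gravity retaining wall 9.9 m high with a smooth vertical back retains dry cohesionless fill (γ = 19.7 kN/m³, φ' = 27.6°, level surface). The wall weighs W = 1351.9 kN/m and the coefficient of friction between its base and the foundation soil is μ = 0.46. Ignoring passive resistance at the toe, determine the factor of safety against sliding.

1.76

K_a = tan²(45° − 27.6°/2) = 0.3668.
P_a = ½K_aγH² = 0.5×0.3668×19.7×9.9² = 354.1 kN/m, acting at H/3 = 3.300 m above the base.
FS_sliding = μW / P_a = 0.46×1351.9 / 354.1 = 1.756.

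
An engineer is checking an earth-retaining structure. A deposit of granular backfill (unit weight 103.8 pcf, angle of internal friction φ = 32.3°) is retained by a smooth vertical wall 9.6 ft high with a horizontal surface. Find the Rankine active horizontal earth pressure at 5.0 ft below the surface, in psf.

K_a = (1 − sin φ)/(1 + sin φ) = 0.3035.
σ_h = K_a γ z = 0.3035 × 103.8 × 5.0 = 157.5 psf.

158 psf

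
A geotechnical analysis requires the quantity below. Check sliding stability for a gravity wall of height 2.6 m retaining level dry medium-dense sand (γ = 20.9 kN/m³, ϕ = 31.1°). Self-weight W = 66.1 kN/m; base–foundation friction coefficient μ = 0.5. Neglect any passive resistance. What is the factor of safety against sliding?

1.47

K_a = tan²(45° − 31.1°/2) = 0.3188.
P_a = ½K_aγH² = 0.5×0.3188×20.9×2.6² = 22.52 kN/m, acting at H/3 = 0.8667 m above the base.
FS_sliding = μW / P_a = 0.5×66.1 / 22.52 = 1.468.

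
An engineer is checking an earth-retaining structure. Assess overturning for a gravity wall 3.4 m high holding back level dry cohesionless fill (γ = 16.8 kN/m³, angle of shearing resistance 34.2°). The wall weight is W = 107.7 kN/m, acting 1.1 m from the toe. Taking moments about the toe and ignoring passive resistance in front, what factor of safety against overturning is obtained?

K_a = tan²(45° − 34.2°/2) = 0.2803.
P_a = ½K_aγH² = 0.5×0.2803×16.8×3.4² = 27.22 kN/m, acting at H/3 = 1.133 m above the base.
Overturning moment M_o = P_a × H/3 = 27.22 × 1.133 = 30.85.
Resisting moment M_r = W × 1.1 = 107.7 × 1.1 = 118.5.
FS_overturning = M_r/M_o = 118.5/30.85 = 3.840.

3.84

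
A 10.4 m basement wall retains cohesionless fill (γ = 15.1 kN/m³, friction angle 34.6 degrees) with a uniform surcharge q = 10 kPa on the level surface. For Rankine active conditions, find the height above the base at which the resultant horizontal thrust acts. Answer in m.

3.66 m

K_a = 0.2756.
Triangular part P₁ = ½K_aγH² = 225.1 at H/3 = 3.467 m; rectangular part P₂ = K_a q H = 28.67 at H/2 = 5.200 m.
ȳ = (P₁·3.467 + P₂·5.200)/(P₁+P₂) = 3.662 m.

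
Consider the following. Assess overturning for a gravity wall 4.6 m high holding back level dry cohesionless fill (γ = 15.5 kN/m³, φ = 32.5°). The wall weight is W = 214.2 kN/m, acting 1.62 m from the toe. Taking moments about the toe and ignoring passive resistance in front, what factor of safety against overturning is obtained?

K_a = tan²(45° − 32.5°/2) = 0.3010.
P_a = ½K_aγH² = 0.5×0.3010×15.5×4.6² = 49.36 kN/m, acting at H/3 = 1.533 m above the base.
Overturning moment M_o = P_a × H/3 = 49.36 × 1.533 = 75.68.
Resisting moment M_r = W × 1.62 = 214.2 × 1.62 = 347.0.
FS_overturning = M_r/M_o = 347.0/75.68 = 4.585.

4.58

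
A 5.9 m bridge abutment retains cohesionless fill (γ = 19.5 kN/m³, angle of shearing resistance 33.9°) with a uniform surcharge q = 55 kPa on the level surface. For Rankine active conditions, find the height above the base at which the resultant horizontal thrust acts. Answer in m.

2.45 m

K_a = 0.2839.
Triangular part P₁ = ½K_aγH² = 96.36 at H/3 = 1.967 m; rectangular part P₂ = K_a q H = 92.13 at H/2 = 2.950 m.
ȳ = (P₁·1.967 + P₂·2.950)/(P₁+P₂) = 2.447 m.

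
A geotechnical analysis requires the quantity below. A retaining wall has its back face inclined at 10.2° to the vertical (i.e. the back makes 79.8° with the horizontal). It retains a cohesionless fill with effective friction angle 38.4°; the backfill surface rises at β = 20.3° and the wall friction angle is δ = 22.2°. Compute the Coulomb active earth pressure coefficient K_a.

0.385

K_a = sin²(α+φ) / [sin²α · sin(α−δ) · (1 + √{sin(φ+δ)sin(φ−β) / (sin(α−δ)sin(α+β))})²].
With α = 79.8°, φ = 38.4°, δ = 22.2°, β = 20.3°: K_a = 0.3850.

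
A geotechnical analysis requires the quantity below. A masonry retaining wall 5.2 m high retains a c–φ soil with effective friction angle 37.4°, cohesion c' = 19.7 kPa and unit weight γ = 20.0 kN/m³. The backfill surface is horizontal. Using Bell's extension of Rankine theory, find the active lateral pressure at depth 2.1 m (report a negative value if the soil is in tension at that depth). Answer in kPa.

-9.21 kPa

K_a = (1 − sin φ)/(1 + sin φ) = 0.2443.
σ_a = K_a γ z − 2c√K_a = 0.2443×20.0×2.1 − 2×19.7×0.4942 = -9.214 kPa.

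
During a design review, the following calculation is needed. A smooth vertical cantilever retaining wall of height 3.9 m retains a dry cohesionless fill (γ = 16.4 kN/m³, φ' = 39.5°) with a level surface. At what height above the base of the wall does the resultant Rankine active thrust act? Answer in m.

1.30 m

K_a = 0.2224.
The pressure distribution is triangular, so the resultant acts at H/3 above the base = 3.9/3 = 1.300 m.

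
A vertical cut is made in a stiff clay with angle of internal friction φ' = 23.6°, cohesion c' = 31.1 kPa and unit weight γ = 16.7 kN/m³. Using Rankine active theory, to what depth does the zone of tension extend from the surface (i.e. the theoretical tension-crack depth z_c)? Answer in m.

5.69 m

K_a = tan²(45° − 23.6°/2) = 0.4282; √K_a = 0.6544.
The active pressure is zero where K_a γ z = 2c√K_a, so z_c = 2c/(γ√K_a) = 2×31.1/(16.7×0.6544) = 5.692 m.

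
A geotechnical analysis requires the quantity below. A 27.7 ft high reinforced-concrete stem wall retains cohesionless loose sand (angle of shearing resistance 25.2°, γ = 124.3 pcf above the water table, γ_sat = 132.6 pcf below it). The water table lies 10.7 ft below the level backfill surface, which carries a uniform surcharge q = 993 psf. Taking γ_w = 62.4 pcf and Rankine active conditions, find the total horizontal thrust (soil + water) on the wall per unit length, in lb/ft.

K_a = tan²(45° − φ/2) = 0.4027.
γ' = 132.6 − 62.4 = 70.20 pcf. h₂ = H − d_w = 17.0 ft.
σ'_h: at surface K_a·q = 399.9; at WT K_a(q+γd_w) = 935.6; at base K_a(q+γd_w+γ'h₂) = 1416 psf.
P₁ = ½(399.9+935.6)×10.7 = 7145; P₂ = ½(935.6+1416)×17.0 = 19990; P_w = ½γ_w h₂² = 9017.
Total = 7145+19990+9017 = 36150 lb/ft.

36200 lb/ft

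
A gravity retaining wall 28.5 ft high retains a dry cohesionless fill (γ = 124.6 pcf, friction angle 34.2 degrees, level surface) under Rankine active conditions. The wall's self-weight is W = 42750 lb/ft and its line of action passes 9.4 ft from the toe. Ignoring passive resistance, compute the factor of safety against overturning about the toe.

K_a = tan²(45° − 34.2°/2) = 0.2803.
P_a = ½K_aγH² = 0.5×0.2803×124.6×28.5² = 14190 lb/ft, acting at H/3 = 9.500 ft above the base.
Overturning moment M_o = P_a × H/3 = 14190 × 9.500 = 134800.
Resisting moment M_r = W × 9.4 = 42750 × 9.4 = 401800.
FS_overturning = M_r/M_o = 401800/134800 = 2.982.

2.98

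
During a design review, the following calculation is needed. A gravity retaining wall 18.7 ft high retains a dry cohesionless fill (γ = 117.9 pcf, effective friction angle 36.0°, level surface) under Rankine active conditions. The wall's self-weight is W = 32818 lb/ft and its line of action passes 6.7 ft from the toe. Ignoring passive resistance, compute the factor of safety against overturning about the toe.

6.59

K_a = tan²(45° − 36.0°/2) = 0.2596.
P_a = ½K_aγH² = 0.5×0.2596×117.9×18.7² = 5352 lb/ft, acting at H/3 = 6.233 ft above the base.
Overturning moment M_o = P_a × H/3 = 5352 × 6.233 = 33360.
Resisting moment M_r = W × 6.7 = 32818 × 6.7 = 219900.
FS_overturning = M_r/M_o = 219900/33360 = 6.591.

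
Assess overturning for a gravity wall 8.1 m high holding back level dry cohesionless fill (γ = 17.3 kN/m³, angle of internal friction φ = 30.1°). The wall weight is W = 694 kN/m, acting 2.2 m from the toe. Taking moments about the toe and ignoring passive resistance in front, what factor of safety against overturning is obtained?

3.00

K_a = tan²(45° − 30.1°/2) = 0.3320.
P_a = ½K_aγH² = 0.5×0.3320×17.3×8.1² = 188.4 kN/m, acting at H/3 = 2.700 m above the base.
Overturning moment M_o = P_a × H/3 = 188.4 × 2.700 = 508.7.
Resisting moment M_r = W × 2.2 = 694 × 2.2 = 1527.
FS_overturning = M_r/M_o = 1527/508.7 = 3.001.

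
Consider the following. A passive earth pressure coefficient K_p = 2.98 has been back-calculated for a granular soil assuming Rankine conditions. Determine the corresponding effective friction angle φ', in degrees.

29.8°

K_p = (1+sin φ)/(1−sin φ) ⇒ sin φ = (K_p − 1)/(K_p + 1) = 0.4975.
φ = arcsin(0.4975) = 29.83°.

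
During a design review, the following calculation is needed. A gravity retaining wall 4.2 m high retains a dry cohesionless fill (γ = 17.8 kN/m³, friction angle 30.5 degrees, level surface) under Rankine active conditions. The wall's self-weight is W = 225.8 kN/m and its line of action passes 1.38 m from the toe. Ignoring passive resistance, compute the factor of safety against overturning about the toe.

K_a = tan²(45° − 30.5°/2) = 0.3267.
P_a = ½K_aγH² = 0.5×0.3267×17.8×4.2² = 51.29 kN/m, acting at H/3 = 1.400 m above the base.
Overturning moment M_o = P_a × H/3 = 51.29 × 1.400 = 71.80.
Resisting moment M_r = W × 1.38 = 225.8 × 1.38 = 311.6.
FS_overturning = M_r/M_o = 311.6/71.80 = 4.340.

4.34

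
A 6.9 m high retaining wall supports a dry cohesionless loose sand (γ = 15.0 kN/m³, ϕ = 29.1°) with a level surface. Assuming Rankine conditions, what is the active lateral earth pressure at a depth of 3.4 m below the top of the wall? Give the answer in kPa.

17.6 kPa

K_a = (1 − sin φ)/(1 + sin φ) = 0.3456.
σ_h = K_a γ z = 0.3456 × 15.0 × 3.4 = 17.63 kPa.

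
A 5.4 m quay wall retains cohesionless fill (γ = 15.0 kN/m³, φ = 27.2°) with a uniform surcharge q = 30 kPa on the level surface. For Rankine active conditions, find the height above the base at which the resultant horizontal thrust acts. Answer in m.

K_a = 0.3726.
Triangular part P₁ = ½K_aγH² = 81.49 at H/3 = 1.800 m; rectangular part P₂ = K_a q H = 60.36 at H/2 = 2.700 m.
ȳ = (P₁·1.800 + P₂·2.700)/(P₁+P₂) = 2.183 m.

2.18 m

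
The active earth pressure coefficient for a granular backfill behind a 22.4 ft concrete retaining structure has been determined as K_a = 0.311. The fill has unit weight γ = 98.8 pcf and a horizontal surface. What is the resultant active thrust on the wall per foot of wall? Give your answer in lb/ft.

P = ½ K_a γ H² = 0.5 × 0.311 × 98.8 × 22.4² = 7709 lb/ft.

7710 lb/ft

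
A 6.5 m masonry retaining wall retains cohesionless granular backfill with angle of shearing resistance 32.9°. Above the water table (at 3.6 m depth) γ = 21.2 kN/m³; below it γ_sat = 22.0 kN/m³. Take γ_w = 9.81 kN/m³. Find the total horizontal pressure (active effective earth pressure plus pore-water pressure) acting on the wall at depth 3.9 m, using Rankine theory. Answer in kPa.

K_a = (1 − sin φ)/(1 + sin φ) = 0.2960.
γ' = 22.0 − 9.81 = 12.19 kN/m³.
Effective vertical stress at 3.9 m: σ'_v = 21.2×3.6 + 12.19×0.300 = 79.98 kPa.
σ'_h = K_a σ'_v = 0.2960 × 79.98 = 23.68 kPa; u = γ_w × 0.300 = 2.943 kPa.
Total σ_h = 23.68 + 2.943 = 26.62 kPa.

26.6 kPa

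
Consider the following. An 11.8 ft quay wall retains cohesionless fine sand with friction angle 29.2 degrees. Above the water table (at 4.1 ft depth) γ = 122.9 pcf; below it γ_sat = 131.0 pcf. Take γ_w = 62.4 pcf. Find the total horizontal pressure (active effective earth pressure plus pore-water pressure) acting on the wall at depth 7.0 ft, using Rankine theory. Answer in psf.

K_a = (1 − sin φ)/(1 + sin φ) = 0.3442.
γ' = 131.0 − 62.4 = 68.60 pcf.
Effective vertical stress at 7.0 ft: σ'_v = 122.9×4.1 + 68.60×2.90 = 702.8 psf.
σ'_h = K_a σ'_v = 0.3442 × 702.8 = 241.9 psf; u = γ_w × 2.90 = 181.0 psf.
Total σ_h = 241.9 + 181.0 = 422.9 psf.

423 psf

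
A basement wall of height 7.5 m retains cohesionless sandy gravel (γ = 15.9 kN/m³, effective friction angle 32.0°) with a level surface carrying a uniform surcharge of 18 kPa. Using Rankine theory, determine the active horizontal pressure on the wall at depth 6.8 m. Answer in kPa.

K_a = (1 − sin φ)/(1 + sin φ) = 0.3073.
σ_v = γz + q = 15.9 × 6.8 + 18 = 126.1 kPa.
σ_h = K_a σ_v = 0.3073 × 126.1 = 38.75 kPa.

38.8 kPa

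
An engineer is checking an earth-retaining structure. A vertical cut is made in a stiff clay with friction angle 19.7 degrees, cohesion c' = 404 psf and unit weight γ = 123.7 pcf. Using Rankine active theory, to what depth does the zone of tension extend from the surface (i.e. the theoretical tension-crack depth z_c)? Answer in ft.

9.28 ft

K_a = tan²(45° − 19.7°/2) = 0.4958; √K_a = 0.7041.
The active pressure is zero where K_a γ z = 2c√K_a, so z_c = 2c/(γ√K_a) = 2×404/(123.7×0.7041) = 9.277 ft.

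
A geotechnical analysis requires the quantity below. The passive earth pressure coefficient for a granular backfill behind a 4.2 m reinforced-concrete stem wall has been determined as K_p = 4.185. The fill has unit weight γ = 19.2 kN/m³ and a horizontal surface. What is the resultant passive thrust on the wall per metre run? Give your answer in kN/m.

709 kN/m

P = ½ K_p γ H² = 0.5 × 4.185 × 19.2 × 4.2² = 708.7 kN/m.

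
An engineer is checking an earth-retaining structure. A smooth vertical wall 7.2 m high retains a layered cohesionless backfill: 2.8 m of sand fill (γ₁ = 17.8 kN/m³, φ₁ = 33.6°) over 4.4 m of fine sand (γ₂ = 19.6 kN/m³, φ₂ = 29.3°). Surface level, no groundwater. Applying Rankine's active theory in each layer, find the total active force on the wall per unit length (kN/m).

160 kN/m

K_a1 = tan²(45°−33.6°/2) = 0.2875; K_a2 = tan²(45°−29.3°/2) = 0.3428.
Layer 1: σ at base = K_a1 γ₁ h₁ = 14.33 kPa; P₁ = ½×14.33×2.8 = 20.06.
Layer 2: σ_v at top = γ₁h₁ = 49.84; σ_h top = K_a2×49.84 = 17.09; σ_h base = K_a2×(49.84+19.6×4.4) = 46.65.
P₂ = ½(17.09+46.65)×4.4 = 140.2. Total P_a = 20.06+140.2 = 160.3 kN/m.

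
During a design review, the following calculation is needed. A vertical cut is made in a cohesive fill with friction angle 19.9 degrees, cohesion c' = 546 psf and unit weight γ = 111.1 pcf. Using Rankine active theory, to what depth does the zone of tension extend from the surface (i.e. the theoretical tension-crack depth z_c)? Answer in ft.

14.0 ft

K_a = tan²(45° − 19.9°/2) = 0.4921; √K_a = 0.7015.
The active pressure is zero where K_a γ z = 2c√K_a, so z_c = 2c/(γ√K_a) = 2×546/(111.1×0.7015) = 14.01 ft.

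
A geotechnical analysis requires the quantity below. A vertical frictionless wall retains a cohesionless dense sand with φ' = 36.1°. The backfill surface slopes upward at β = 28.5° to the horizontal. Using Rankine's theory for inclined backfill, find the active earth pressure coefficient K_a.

K_a = cos β · (cos β − √(cos²β − cos²φ)) / (cos β + √(cos²β − cos²φ)).
cos β = 0.8788, cos φ = 0.8080, √(cos²β − cos²φ) = 0.3456.
K_a = 0.8788 × (0.8788 − 0.3456)/(0.8788 + 0.3456) = 0.3827.

0.383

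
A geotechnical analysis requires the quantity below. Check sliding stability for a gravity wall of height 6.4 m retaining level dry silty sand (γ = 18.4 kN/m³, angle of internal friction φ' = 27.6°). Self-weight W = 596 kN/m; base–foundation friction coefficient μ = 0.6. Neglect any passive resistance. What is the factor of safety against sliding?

2.59

K_a = tan²(45° − 27.6°/2) = 0.3668.
P_a = ½K_aγH² = 0.5×0.3668×18.4×6.4² = 138.2 kN/m, acting at H/3 = 2.133 m above the base.
FS_sliding = μW / P_a = 0.6×596 / 138.2 = 2.587.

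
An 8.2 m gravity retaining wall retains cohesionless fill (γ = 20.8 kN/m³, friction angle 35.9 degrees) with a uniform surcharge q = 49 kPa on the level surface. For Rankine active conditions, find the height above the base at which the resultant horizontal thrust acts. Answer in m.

3.23 m

K_a = 0.2607.
Triangular part P₁ = ½K_aγH² = 182.3 at H/3 = 2.733 m; rectangular part P₂ = K_a q H = 104.8 at H/2 = 4.100 m.
ȳ = (P₁·2.733 + P₂·4.100)/(P₁+P₂) = 3.232 m.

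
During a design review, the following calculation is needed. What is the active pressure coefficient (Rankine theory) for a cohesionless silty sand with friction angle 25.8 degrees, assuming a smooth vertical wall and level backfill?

0.394

K_a = (1 − sin φ)/(1 + sin φ) = (1 − sin 25.8°)/(1 + sin 25.8°) = 0.3935.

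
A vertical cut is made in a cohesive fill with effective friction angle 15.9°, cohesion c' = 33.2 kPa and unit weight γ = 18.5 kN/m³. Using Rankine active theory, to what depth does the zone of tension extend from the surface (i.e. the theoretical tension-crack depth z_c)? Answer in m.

K_a = tan²(45° − 15.9°/2) = 0.5699; √K_a = 0.7549.
The active pressure is zero where K_a γ z = 2c√K_a, so z_c = 2c/(γ√K_a) = 2×33.2/(18.5×0.7549) = 4.754 m.

4.75 m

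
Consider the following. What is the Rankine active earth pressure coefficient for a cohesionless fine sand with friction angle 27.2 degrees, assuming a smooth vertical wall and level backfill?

K_a = (1 − sin φ)/(1 + sin φ) = (1 − sin 27.2°)/(1 + sin 27.2°) = 0.3726.

0.373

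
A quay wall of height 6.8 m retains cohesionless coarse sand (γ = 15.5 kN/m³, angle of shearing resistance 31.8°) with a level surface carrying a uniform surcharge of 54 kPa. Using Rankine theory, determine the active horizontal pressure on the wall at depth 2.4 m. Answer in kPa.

K_a = (1 − sin φ)/(1 + sin φ) = 0.3098.
σ_v = γz + q = 15.5 × 2.4 + 54 = 91.20 kPa.
σ_h = K_a σ_v = 0.3098 × 91.20 = 28.25 kPa.

28.3 kPa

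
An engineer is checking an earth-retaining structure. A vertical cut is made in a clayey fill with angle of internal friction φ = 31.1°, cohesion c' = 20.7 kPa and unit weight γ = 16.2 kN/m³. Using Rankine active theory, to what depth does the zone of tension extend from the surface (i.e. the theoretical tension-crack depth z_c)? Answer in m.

4.53 m

K_a = tan²(45° − 31.1°/2) = 0.3188; √K_a = 0.5646.
The active pressure is zero where K_a γ z = 2c√K_a, so z_c = 2c/(γ√K_a) = 2×20.7/(16.2×0.5646) = 4.526 m.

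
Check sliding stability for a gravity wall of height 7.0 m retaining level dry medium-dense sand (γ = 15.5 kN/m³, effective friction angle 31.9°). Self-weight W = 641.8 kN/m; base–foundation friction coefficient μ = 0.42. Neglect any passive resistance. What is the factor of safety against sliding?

2.30

K_a = tan²(45° − 31.9°/2) = 0.3085.
P_a = ½K_aγH² = 0.5×0.3085×15.5×7.0² = 117.2 kN/m, acting at H/3 = 2.333 m above the base.
FS_sliding = μW / P_a = 0.42×641.8 / 117.2 = 2.301.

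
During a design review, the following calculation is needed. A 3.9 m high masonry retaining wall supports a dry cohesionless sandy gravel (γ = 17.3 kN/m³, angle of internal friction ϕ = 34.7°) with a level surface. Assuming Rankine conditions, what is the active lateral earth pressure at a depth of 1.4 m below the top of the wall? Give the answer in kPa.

6.65 kPa

K_a = (1 − sin φ)/(1 + sin φ) = 0.2745.
σ_h = K_a γ z = 0.2745 × 17.3 × 1.4 = 6.648 kPa.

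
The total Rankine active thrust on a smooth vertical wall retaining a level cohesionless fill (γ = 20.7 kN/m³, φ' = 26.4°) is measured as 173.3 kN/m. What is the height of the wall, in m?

6.60 m

K_a = 0.3844. P_a = ½ K_a γ H² ⇒ H = √(2P_a/(K_a γ)).
H = √(2×173.3/(0.3844×20.7)) = 6.600 m.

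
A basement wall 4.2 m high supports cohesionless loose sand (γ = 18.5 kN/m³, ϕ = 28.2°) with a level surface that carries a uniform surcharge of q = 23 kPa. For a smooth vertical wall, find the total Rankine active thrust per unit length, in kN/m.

93.0 kN/m

K_a = tan²(45° − φ/2) = 0.3582.
Soil triangle: ½ K_a γ H² = 0.5×0.3582×18.5×4.2² = 58.45 kN/m.
Surcharge rectangle: K_a q H = 0.3582×23×4.2 = 34.60 kN/m.
Total = 58.45 + 34.60 = 93.05 kN/m.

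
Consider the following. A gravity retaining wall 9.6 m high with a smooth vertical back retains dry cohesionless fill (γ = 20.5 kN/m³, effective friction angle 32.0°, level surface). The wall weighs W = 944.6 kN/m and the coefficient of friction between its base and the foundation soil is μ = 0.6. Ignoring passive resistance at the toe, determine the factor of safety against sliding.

K_a = tan²(45° − 32.0°/2) = 0.3073.
P_a = ½K_aγH² = 0.5×0.3073×20.5×9.6² = 290.2 kN/m, acting at H/3 = 3.200 m above the base.
FS_sliding = μW / P_a = 0.6×944.6 / 290.2 = 1.953.

1.95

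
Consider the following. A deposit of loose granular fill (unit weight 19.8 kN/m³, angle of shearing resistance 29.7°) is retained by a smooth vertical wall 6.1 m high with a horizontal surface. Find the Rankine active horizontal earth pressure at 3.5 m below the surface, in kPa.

K_a = (1 − sin φ)/(1 + sin φ) = 0.3374.
σ_h = K_a γ z = 0.3374 × 19.8 × 3.5 = 23.38 kPa.

23.4 kPa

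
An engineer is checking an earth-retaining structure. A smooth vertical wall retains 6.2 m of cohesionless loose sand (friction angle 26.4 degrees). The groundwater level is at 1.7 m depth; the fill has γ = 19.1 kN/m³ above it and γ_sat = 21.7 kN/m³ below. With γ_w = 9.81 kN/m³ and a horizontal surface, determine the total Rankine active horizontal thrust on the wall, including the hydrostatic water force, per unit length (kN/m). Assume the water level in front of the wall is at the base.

212 kN/m

K_a = tan²(45° − φ/2) = 0.3844.
γ' = 21.7 − 9.81 = 11.89 kN/m³. Depth below WT = 4.5 m.
σ'_h at WT = K_a γ d_w = 12.48 kPa; at base = 12.48 + K_a γ' × 4.5 = 33.05 kPa.
P₁ (0–1.7 m) = ½×12.48×1.7 = 10.61. P₂ (1.7–6.2 m) = ½(12.48+33.05)×4.5 = 102.5.
P_w = ½ γ_w h₂² = 0.5×9.81×4.5² = 99.33. Total = 10.61+102.5+99.33 = 212.4 kN/m.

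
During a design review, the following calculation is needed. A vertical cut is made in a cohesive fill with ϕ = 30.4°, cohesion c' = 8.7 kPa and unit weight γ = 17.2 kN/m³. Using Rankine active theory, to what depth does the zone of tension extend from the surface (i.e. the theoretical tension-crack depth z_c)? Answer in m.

K_a = tan²(45° − 30.4°/2) = 0.3280; √K_a = 0.5727.
The active pressure is zero where K_a γ z = 2c√K_a, so z_c = 2c/(γ√K_a) = 2×8.7/(17.2×0.5727) = 1.766 m.

1.77 m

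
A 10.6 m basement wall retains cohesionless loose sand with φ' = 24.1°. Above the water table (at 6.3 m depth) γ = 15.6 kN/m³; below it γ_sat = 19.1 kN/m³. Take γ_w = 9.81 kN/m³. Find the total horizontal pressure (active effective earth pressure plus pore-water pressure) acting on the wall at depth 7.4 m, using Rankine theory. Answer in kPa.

K_a = (1 − sin φ)/(1 + sin φ) = 0.4201.
γ' = 19.1 − 9.81 = 9.290 kN/m³.
Effective vertical stress at 7.4 m: σ'_v = 15.6×6.3 + 9.290×1.10 = 108.5 kPa.
σ'_h = K_a σ'_v = 0.4201 × 108.5 = 45.58 kPa; u = γ_w × 1.10 = 10.79 kPa.
Total σ_h = 45.58 + 10.79 = 56.37 kPa.

56.4 kPa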